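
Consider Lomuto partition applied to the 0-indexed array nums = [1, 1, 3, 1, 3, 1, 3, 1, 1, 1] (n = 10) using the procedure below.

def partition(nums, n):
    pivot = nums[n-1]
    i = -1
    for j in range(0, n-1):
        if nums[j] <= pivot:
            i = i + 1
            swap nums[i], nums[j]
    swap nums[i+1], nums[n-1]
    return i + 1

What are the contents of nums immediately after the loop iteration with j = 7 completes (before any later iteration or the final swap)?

[1, 1, 1, 1, 1, 3, 3, 3, 1, 1]

pivot=1, i=-1
j=0: 1≤1, i=0, swap(0,0) ⇒ [1, 1, 3, 1, 3, 1, 3, 1, 1, 1]
j=1: 1≤1, i=1, swap(1,1) ⇒ [1, 1, 3, 1, 3, 1, 3, 1, 1, 1]
j=2: 3>1, skip
j=3: 1≤1, i=2, swap(2,3) ⇒ [1, 1, 1, 3, 3, 1, 3, 1, 1, 1]
j=4: 3>1, skip
j=5: 1≤1, i=3, swap(3,5) ⇒ [1, 1, 1, 1, 3, 3, 3, 1, 1, 1]
j=6: 3>1, skip
j=7: 1≤1, i=4, swap(4,7) ⇒ [1, 1, 1, 1, 1, 3, 3, 3, 1, 1]
(after j=7) nums = [1, 1, 1, 1, 1, 3, 3, 3, 1, 1]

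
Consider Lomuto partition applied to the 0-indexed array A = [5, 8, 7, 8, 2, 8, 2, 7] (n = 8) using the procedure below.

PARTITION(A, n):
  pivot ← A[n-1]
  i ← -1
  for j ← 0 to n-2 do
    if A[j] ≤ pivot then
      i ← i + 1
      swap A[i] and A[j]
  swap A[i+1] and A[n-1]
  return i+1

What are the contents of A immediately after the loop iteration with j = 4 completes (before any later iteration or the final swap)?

pivot=7, i=-1
j=0: 5≤7, i=0, swap(0,0) ⇒ [5, 8, 7, 8, 2, 8, 2, 7]
j=1: 8>7, skip
j=2: 7≤7, i=1, swap(1,2) ⇒ [5, 7, 8, 8, 2, 8, 2, 7]
j=3: 8>7, skip
j=4: 2≤7, i=2, swap(2,4) ⇒ [5, 7, 2, 8, 8, 8, 2, 7]
(after j=4) A = [5, 7, 2, 8, 8, 8, 2, 7]

[5, 7, 2, 8, 8, 8, 2, 7]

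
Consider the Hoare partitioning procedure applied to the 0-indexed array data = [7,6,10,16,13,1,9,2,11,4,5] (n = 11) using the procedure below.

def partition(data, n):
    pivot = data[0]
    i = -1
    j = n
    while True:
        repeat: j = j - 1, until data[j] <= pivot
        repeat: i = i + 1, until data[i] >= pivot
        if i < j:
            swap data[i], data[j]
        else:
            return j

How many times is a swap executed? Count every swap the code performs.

pivot = data[0] = 7; i = -1, j = 11
j→10 (data[10]=5≤7), i→0 (data[0]=7≥7); i<j, swap → [5,6,10,16,13,1,9,2,11,4,7]
j→9 (data[9]=4≤7), i→2 (data[2]=10≥7); i<j, swap → [5,6,4,16,13,1,9,2,11,10,7]
j→7 (data[7]=2≤7), i→3 (data[3]=16≥7); i<j, swap → [5,6,4,2,13,1,9,16,11,10,7]
j→5 (data[5]=1≤7), i→4 (data[4]=13≥7); i<j, swap → [5,6,4,2,1,13,9,16,11,10,7]
j→4, i→5; i≥j, return j=4. data = [5,6,4,2,1,13,9,16,11,10,7]

4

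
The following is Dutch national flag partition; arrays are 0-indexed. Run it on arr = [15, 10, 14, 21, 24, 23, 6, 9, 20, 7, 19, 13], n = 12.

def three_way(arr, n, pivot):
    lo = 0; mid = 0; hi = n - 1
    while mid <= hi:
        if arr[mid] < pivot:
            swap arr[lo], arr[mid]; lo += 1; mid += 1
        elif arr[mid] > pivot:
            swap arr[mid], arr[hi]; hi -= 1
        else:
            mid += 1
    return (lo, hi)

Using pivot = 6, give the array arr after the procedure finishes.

[6, 14, 21, 24, 23, 10, 9, 20, 7, 19, 13, 15]

lo=0 mid=0 hi=11
15>6: swap(0,11), hi=10 ⇒ [13, 10, 14, 21, 24, 23, 6, 9, 20, 7, 19, 15]
13>6: swap(0,10), hi=9 ⇒ [19, 10, 14, 21, 24, 23, 6, 9, 20, 7, 13, 15]
19>6: swap(0,9), hi=8 ⇒ [7, 10, 14, 21, 24, 23, 6, 9, 20, 19, 13, 15]
7>6: swap(0,8), hi=7 ⇒ [20, 10, 14, 21, 24, 23, 6, 9, 7, 19, 13, 15]
20>6: swap(0,7), hi=6 ⇒ [9, 10, 14, 21, 24, 23, 6, 20, 7, 19, 13, 15]
9>6: swap(0,6), hi=5 ⇒ [6, 10, 14, 21, 24, 23, 9, 20, 7, 19, 13, 15]
6=6: mid=1
10>6: swap(1,5), hi=4 ⇒ [6, 23, 14, 21, 24, 10, 9, 20, 7, 19, 13, 15]
23>6: swap(1,4), hi=3 ⇒ [6, 24, 14, 21, 23, 10, 9, 20, 7, 19, 13, 15]
24>6: swap(1,3), hi=2 ⇒ [6, 21, 14, 24, 23, 10, 9, 20, 7, 19, 13, 15]
21>6: swap(1,2), hi=1 ⇒ [6, 14, 21, 24, 23, 10, 9, 20, 7, 19, 13, 15]
14>6: swap(1,1), hi=0 ⇒ [6, 14, 21, 24, 23, 10, 9, 20, 7, 19, 13, 15]
done. lo=0 hi=0; arr=[6, 14, 21, 24, 23, 10, 9, 20, 7, 19, 13, 15]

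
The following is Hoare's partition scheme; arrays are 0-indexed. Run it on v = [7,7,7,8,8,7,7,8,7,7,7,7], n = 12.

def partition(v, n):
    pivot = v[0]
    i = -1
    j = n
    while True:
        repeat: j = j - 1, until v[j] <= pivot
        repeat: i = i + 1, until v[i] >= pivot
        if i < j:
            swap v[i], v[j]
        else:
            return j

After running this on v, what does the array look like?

[7,7,7,7,7,7,8,8,8,7,7,7]

pivot=7
j stops at 11 (7), i stops at 0 (7); swap ⇒ [7,7,7,8,8,7,7,8,7,7,7,7]
j stops at 10 (7), i stops at 1 (7); swap ⇒ [7,7,7,8,8,7,7,8,7,7,7,7]
j stops at 9 (7), i stops at 2 (7); swap ⇒ [7,7,7,8,8,7,7,8,7,7,7,7]
j stops at 8 (7), i stops at 3 (8); swap ⇒ [7,7,7,7,8,7,7,8,8,7,7,7]
j stops at 6 (7), i stops at 4 (8); swap ⇒ [7,7,7,7,7,7,8,8,8,7,7,7]
j stops at 5, i stops at 5; i≥j ⇒ return 5. v=[7,7,7,7,7,7,8,8,8,7,7,7]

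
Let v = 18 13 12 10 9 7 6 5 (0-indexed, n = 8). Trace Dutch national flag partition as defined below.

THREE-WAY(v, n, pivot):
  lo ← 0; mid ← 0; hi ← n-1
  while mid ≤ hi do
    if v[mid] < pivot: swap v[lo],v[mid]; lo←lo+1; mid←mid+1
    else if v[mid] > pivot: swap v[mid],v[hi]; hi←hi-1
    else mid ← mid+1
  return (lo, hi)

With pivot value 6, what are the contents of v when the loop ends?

5 6 10 9 7 12 13 18

pivot = 6; lo=0, mid=0, hi=7
v[mid]=18>6: swap v[0],v[7]; hi=6 → 5 13 12 10 9 7 6 18
v[mid]=5<6: swap v[0],v[0]; lo=1,mid=1 → 5 13 12 10 9 7 6 18
v[mid]=13>6: swap v[1],v[6]; hi=5 → 5 6 12 10 9 7 13 18
v[mid]=6=6: mid=2
v[mid]=12>6: swap v[2],v[5]; hi=4 → 5 6 7 10 9 12 13 18
v[mid]=7>6: swap v[2],v[4]; hi=3 → 5 6 9 10 7 12 13 18
v[mid]=9>6: swap v[2],v[3]; hi=2 → 5 6 10 9 7 12 13 18
v[mid]=10>6: swap v[2],v[2]; hi=1 → 5 6 10 9 7 12 13 18
end: lo=1, hi=1; v = 5 6 10 9 7 12 13 18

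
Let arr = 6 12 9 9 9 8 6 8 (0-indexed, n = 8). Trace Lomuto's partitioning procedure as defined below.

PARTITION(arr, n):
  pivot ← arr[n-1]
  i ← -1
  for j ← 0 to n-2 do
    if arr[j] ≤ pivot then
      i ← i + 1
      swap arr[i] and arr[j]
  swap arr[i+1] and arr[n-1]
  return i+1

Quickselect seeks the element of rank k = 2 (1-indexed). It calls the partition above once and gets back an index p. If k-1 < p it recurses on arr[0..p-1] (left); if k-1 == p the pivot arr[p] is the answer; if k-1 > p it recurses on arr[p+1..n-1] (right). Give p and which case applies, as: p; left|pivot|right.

pivot = arr[7] = 8; i = -1
j=0: arr[0]=6 ≤ 8 → i=0, swap arr[0],arr[0] (no change) → 6 12 9 9 9 8 6 8
j=1: arr[1]=12 > 8 → no swap
j=2: arr[2]=9 > 8 → no swap
j=3: arr[3]=9 > 8 → no swap
j=4: arr[4]=9 > 8 → no swap
j=5: arr[5]=8 ≤ 8 → i=1, swap arr[1],arr[5] → 6 8 9 9 9 12 6 8
j=6: arr[6]=6 ≤ 8 → i=2, swap arr[2],arr[6] → 6 8 6 9 9 12 9 8
final swap arr[3],arr[7] → 6 8 6 8 9 12 9 9; return 3
p = 3; k-1 = 1 < 3 ⇒ left

3; left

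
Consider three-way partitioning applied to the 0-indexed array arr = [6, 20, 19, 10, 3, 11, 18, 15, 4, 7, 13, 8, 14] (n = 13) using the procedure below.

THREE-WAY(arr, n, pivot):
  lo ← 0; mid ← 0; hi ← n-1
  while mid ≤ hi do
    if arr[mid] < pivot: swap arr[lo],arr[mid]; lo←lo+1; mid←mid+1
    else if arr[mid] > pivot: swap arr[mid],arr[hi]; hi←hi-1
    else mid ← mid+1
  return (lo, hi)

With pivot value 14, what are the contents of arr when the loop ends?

pivot = 14; lo=0, mid=0, hi=12
arr[mid]=6<14: swap arr[0],arr[0]; lo=1,mid=1 → [6, 20, 19, 10, 3, 11, 18, 15, 4, 7, 13, 8, 14]
arr[mid]=20>14: swap arr[1],arr[12]; hi=11 → [6, 14, 19, 10, 3, 11, 18, 15, 4, 7, 13, 8, 20]
arr[mid]=14=14: mid=2
arr[mid]=19>14: swap arr[2],arr[11]; hi=10 → [6, 14, 8, 10, 3, 11, 18, 15, 4, 7, 13, 19, 20]
arr[mid]=8<14: swap arr[1],arr[2]; lo=2,mid=3 → [6, 8, 14, 10, 3, 11, 18, 15, 4, 7, 13, 19, 20]
arr[mid]=10<14: swap arr[2],arr[3]; lo=3,mid=4 → [6, 8, 10, 14, 3, 11, 18, 15, 4, 7, 13, 19, 20]
arr[mid]=3<14: swap arr[3],arr[4]; lo=4,mid=5 → [6, 8, 10, 3, 14, 11, 18, 15, 4, 7, 13, 19, 20]
arr[mid]=11<14: swap arr[4],arr[5]; lo=5,mid=6 → [6, 8, 10, 3, 11, 14, 18, 15, 4, 7, 13, 19, 20]
arr[mid]=18>14: swap arr[6],arr[10]; hi=9 → [6, 8, 10, 3, 11, 14, 13, 15, 4, 7, 18, 19, 20]
arr[mid]=13<14: swap arr[5],arr[6]; lo=6,mid=7 → [6, 8, 10, 3, 11, 13, 14, 15, 4, 7, 18, 19, 20]
arr[mid]=15>14: swap arr[7],arr[9]; hi=8 → [6, 8, 10, 3, 11, 13, 14, 7, 4, 15, 18, 19, 20]
arr[mid]=7<14: swap arr[6],arr[7]; lo=7,mid=8 → [6, 8, 10, 3, 11, 13, 7, 14, 4, 15, 18, 19, 20]
arr[mid]=4<14: swap arr[7],arr[8]; lo=8,mid=9 → [6, 8, 10, 3, 11, 13, 7, 4, 14, 15, 18, 19, 20]
end: lo=8, hi=8; arr = [6, 8, 10, 3, 11, 13, 7, 4, 14, 15, 18, 19, 20]

[6, 8, 10, 3, 11, 13, 7, 4, 14, 15, 18, 19, 20]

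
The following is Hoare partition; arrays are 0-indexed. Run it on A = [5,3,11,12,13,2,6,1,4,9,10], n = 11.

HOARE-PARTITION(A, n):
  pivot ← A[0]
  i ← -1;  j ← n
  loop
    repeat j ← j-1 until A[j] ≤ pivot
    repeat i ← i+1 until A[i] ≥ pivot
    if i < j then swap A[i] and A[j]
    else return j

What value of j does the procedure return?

pivot = A[0] = 5; i = -1, j = 11
j→8 (A[8]=4≤5), i→0 (A[0]=5≥5); i<j, swap → [4,3,11,12,13,2,6,1,5,9,10]
j→7 (A[7]=1≤5), i→2 (A[2]=11≥5); i<j, swap → [4,3,1,12,13,2,6,11,5,9,10]
j→5 (A[5]=2≤5), i→3 (A[3]=12≥5); i<j, swap → [4,3,1,2,13,12,6,11,5,9,10]
j→3, i→4; i≥j, return j=3. A = [4,3,1,2,13,12,6,11,5,9,10]

3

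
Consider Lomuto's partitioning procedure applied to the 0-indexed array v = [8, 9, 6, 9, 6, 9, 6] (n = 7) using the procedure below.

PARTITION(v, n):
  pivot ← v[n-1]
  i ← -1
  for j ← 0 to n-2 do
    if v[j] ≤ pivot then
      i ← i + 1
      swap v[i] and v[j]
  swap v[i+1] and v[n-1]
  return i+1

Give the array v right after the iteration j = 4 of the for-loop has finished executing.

[6, 6, 8, 9, 9, 9, 6]

pivot=6, i=-1
j=0: 8>6, skip
j=1: 9>6, skip
j=2: 6≤6, i=0, swap(0,2) ⇒ [6, 9, 8, 9, 6, 9, 6]
j=3: 9>6, skip
j=4: 6≤6, i=1, swap(1,4) ⇒ [6, 6, 8, 9, 9, 9, 6]
(after j=4) v = [6, 6, 8, 9, 9, 9, 6]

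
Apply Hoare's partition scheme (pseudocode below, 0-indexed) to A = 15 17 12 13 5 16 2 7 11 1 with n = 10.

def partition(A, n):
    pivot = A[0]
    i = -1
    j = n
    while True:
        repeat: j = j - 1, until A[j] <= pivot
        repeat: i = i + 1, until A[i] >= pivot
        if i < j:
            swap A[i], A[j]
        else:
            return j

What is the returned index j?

6

pivot = A[0] = 15; i = -1, j = 10
j→9 (A[9]=1≤15), i→0 (A[0]=15≥15); i<j, swap → 1 17 12 13 5 16 2 7 11 15
j→8 (A[8]=11≤15), i→1 (A[1]=17≥15); i<j, swap → 1 11 12 13 5 16 2 7 17 15
j→7 (A[7]=7≤15), i→5 (A[5]=16≥15); i<j, swap → 1 11 12 13 5 7 2 16 17 15
j→6, i→7; i≥j, return j=6. A = 1 11 12 13 5 7 2 16 17 15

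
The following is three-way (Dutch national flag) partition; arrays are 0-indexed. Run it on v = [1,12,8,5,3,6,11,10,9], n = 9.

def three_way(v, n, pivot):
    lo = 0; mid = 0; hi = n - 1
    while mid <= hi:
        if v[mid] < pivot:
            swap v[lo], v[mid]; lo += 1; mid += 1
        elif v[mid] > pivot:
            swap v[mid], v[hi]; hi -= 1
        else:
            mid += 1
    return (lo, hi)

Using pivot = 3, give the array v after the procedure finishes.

[1,3,5,8,6,11,10,9,12]

lo=0 mid=0 hi=8
1<3: swap(0,0), lo=1 mid=1 ⇒ [1,12,8,5,3,6,11,10,9]
12>3: swap(1,8), hi=7 ⇒ [1,9,8,5,3,6,11,10,12]
9>3: swap(1,7), hi=6 ⇒ [1,10,8,5,3,6,11,9,12]
10>3: swap(1,6), hi=5 ⇒ [1,11,8,5,3,6,10,9,12]
11>3: swap(1,5), hi=4 ⇒ [1,6,8,5,3,11,10,9,12]
6>3: swap(1,4), hi=3 ⇒ [1,3,8,5,6,11,10,9,12]
3=3: mid=2
8>3: swap(2,3), hi=2 ⇒ [1,3,5,8,6,11,10,9,12]
5>3: swap(2,2), hi=1 ⇒ [1,3,5,8,6,11,10,9,12]
done. lo=1 hi=1; v=[1,3,5,8,6,11,10,9,12]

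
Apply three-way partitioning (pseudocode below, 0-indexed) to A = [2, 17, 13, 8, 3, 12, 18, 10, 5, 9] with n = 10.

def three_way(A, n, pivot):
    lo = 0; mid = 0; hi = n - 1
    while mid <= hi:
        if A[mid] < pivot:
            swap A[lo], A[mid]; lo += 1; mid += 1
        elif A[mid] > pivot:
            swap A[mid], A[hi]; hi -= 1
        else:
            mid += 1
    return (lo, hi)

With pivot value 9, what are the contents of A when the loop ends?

pivot = 9; lo=0, mid=0, hi=9
A[mid]=2<9: swap A[0],A[0]; lo=1,mid=1 → [2, 17, 13, 8, 3, 12, 18, 10, 5, 9]
A[mid]=17>9: swap A[1],A[9]; hi=8 → [2, 9, 13, 8, 3, 12, 18, 10, 5, 17]
A[mid]=9=9: mid=2
A[mid]=13>9: swap A[2],A[8]; hi=7 → [2, 9, 5, 8, 3, 12, 18, 10, 13, 17]
A[mid]=5<9: swap A[1],A[2]; lo=2,mid=3 → [2, 5, 9, 8, 3, 12, 18, 10, 13, 17]
A[mid]=8<9: swap A[2],A[3]; lo=3,mid=4 → [2, 5, 8, 9, 3, 12, 18, 10, 13, 17]
A[mid]=3<9: swap A[3],A[4]; lo=4,mid=5 → [2, 5, 8, 3, 9, 12, 18, 10, 13, 17]
A[mid]=12>9: swap A[5],A[7]; hi=6 → [2, 5, 8, 3, 9, 10, 18, 12, 13, 17]
A[mid]=10>9: swap A[5],A[6]; hi=5 → [2, 5, 8, 3, 9, 18, 10, 12, 13, 17]
A[mid]=18>9: swap A[5],A[5]; hi=4 → [2, 5, 8, 3, 9, 18, 10, 12, 13, 17]
end: lo=4, hi=4; A = [2, 5, 8, 3, 9, 18, 10, 12, 13, 17]

[2, 5, 8, 3, 9, 18, 10, 12, 13, 17]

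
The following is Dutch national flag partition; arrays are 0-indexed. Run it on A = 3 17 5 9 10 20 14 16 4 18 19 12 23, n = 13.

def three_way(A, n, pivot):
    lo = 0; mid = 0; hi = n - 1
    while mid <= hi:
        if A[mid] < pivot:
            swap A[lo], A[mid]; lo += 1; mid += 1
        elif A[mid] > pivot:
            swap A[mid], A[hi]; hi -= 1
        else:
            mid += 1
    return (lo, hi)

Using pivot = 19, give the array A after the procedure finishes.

pivot = 19; lo=0, mid=0, hi=12
A[mid]=3<19: swap A[0],A[0]; lo=1,mid=1 → 3 17 5 9 10 20 14 16 4 18 19 12 23
A[mid]=17<19: swap A[1],A[1]; lo=2,mid=2 → 3 17 5 9 10 20 14 16 4 18 19 12 23
A[mid]=5<19: swap A[2],A[2]; lo=3,mid=3 → 3 17 5 9 10 20 14 16 4 18 19 12 23
A[mid]=9<19: swap A[3],A[3]; lo=4,mid=4 → 3 17 5 9 10 20 14 16 4 18 19 12 23
A[mid]=10<19: swap A[4],A[4]; lo=5,mid=5 → 3 17 5 9 10 20 14 16 4 18 19 12 23
A[mid]=20>19: swap A[5],A[12]; hi=11 → 3 17 5 9 10 23 14 16 4 18 19 12 20
A[mid]=23>19: swap A[5],A[11]; hi=10 → 3 17 5 9 10 12 14 16 4 18 19 23 20
A[mid]=12<19: swap A[5],A[5]; lo=6,mid=6 → 3 17 5 9 10 12 14 16 4 18 19 23 20
A[mid]=14<19: swap A[6],A[6]; lo=7,mid=7 → 3 17 5 9 10 12 14 16 4 18 19 23 20
A[mid]=16<19: swap A[7],A[7]; lo=8,mid=8 → 3 17 5 9 10 12 14 16 4 18 19 23 20
A[mid]=4<19: swap A[8],A[8]; lo=9,mid=9 → 3 17 5 9 10 12 14 16 4 18 19 23 20
A[mid]=18<19: swap A[9],A[9]; lo=10,mid=10 → 3 17 5 9 10 12 14 16 4 18 19 23 20
A[mid]=19=19: mid=11
end: lo=10, hi=10; A = 3 17 5 9 10 12 14 16 4 18 19 23 20

3 17 5 9 10 12 14 16 4 18 19 23 20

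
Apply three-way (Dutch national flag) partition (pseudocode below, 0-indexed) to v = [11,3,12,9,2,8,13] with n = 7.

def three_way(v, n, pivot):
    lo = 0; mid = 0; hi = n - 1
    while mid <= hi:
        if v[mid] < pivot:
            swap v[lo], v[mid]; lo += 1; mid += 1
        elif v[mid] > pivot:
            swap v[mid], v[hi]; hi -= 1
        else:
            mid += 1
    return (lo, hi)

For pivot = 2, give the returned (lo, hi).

pivot = 2; lo=0, mid=0, hi=6
v[mid]=11>2: swap v[0],v[6]; hi=5 → [13,3,12,9,2,8,11]
v[mid]=13>2: swap v[0],v[5]; hi=4 → [8,3,12,9,2,13,11]
v[mid]=8>2: swap v[0],v[4]; hi=3 → [2,3,12,9,8,13,11]
v[mid]=2=2: mid=1
v[mid]=3>2: swap v[1],v[3]; hi=2 → [2,9,12,3,8,13,11]
v[mid]=9>2: swap v[1],v[2]; hi=1 → [2,12,9,3,8,13,11]
v[mid]=12>2: swap v[1],v[1]; hi=0 → [2,12,9,3,8,13,11]
end: lo=0, hi=0; v = [2,12,9,3,8,13,11]

(0, 0)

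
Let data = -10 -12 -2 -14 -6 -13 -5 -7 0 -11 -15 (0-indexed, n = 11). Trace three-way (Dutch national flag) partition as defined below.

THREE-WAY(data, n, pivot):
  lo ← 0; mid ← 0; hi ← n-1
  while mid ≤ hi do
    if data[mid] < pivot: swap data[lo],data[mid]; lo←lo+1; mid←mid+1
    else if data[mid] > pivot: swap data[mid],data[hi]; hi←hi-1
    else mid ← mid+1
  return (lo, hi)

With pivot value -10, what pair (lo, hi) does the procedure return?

pivot = -10; lo=0, mid=0, hi=10
data[mid]=-10=-10: mid=1
data[mid]=-12<-10: swap data[0],data[1]; lo=1,mid=2 → -12 -10 -2 -14 -6 -13 -5 -7 0 -11 -15
data[mid]=-2>-10: swap data[2],data[10]; hi=9 → -12 -10 -15 -14 -6 -13 -5 -7 0 -11 -2
data[mid]=-15<-10: swap data[1],data[2]; lo=2,mid=3 → -12 -15 -10 -14 -6 -13 -5 -7 0 -11 -2
data[mid]=-14<-10: swap data[2],data[3]; lo=3,mid=4 → -12 -15 -14 -10 -6 -13 -5 -7 0 -11 -2
data[mid]=-6>-10: swap data[4],data[9]; hi=8 → -12 -15 -14 -10 -11 -13 -5 -7 0 -6 -2
data[mid]=-11<-10: swap data[3],data[4]; lo=4,mid=5 → -12 -15 -14 -11 -10 -13 -5 -7 0 -6 -2
data[mid]=-13<-10: swap data[4],data[5]; lo=5,mid=6 → -12 -15 -14 -11 -13 -10 -5 -7 0 -6 -2
data[mid]=-5>-10: swap data[6],data[8]; hi=7 → -12 -15 -14 -11 -13 -10 0 -7 -5 -6 -2
data[mid]=0>-10: swap data[6],data[7]; hi=6 → -12 -15 -14 -11 -13 -10 -7 0 -5 -6 -2
data[mid]=-7>-10: swap data[6],data[6]; hi=5 → -12 -15 -14 -11 -13 -10 -7 0 -5 -6 -2
end: lo=5, hi=5; data = -12 -15 -14 -11 -13 -10 -7 0 -5 -6 -2

(5, 5)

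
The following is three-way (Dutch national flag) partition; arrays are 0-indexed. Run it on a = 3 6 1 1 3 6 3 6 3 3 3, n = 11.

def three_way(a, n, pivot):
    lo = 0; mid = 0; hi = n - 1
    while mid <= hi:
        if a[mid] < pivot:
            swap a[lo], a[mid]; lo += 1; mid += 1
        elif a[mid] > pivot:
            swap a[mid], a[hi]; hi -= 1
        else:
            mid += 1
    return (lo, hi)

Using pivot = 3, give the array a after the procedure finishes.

1 1 3 3 3 3 3 3 6 6 6

lo=0 mid=0 hi=10
3=3: mid=1
6>3: swap(1,10), hi=9 ⇒ 3 3 1 1 3 6 3 6 3 3 6
3=3: mid=2
1<3: swap(0,2), lo=1 mid=3 ⇒ 1 3 3 1 3 6 3 6 3 3 6
1<3: swap(1,3), lo=2 mid=4 ⇒ 1 1 3 3 3 6 3 6 3 3 6
3=3: mid=5
6>3: swap(5,9), hi=8 ⇒ 1 1 3 3 3 3 3 6 3 6 6
3=3: mid=6
3=3: mid=7
6>3: swap(7,8), hi=7 ⇒ 1 1 3 3 3 3 3 3 6 6 6
3=3: mid=8
done. lo=2 hi=7; a=1 1 3 3 3 3 3 3 6 6 6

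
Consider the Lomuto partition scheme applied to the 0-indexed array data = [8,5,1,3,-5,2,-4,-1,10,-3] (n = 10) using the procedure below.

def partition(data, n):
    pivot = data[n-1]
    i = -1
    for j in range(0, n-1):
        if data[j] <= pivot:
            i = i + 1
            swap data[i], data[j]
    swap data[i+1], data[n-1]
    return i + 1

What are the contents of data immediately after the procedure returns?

pivot = data[9] = -3; i = -1
j=0: data[0]=8 > -3 → no swap
j=1: data[1]=5 > -3 → no swap
j=2: data[2]=1 > -3 → no swap
j=3: data[3]=3 > -3 → no swap
j=4: data[4]=-5 ≤ -3 → i=0, swap data[0],data[4] → [-5,5,1,3,8,2,-4,-1,10,-3]
j=5: data[5]=2 > -3 → no swap
j=6: data[6]=-4 ≤ -3 → i=1, swap data[1],data[6] → [-5,-4,1,3,8,2,5,-1,10,-3]
j=7: data[7]=-1 > -3 → no swap
j=8: data[8]=10 > -3 → no swap
final swap data[2],data[9] → [-5,-4,-3,3,8,2,5,-1,10,1]; return 2

[-5,-4,-3,3,8,2,5,-1,10,1]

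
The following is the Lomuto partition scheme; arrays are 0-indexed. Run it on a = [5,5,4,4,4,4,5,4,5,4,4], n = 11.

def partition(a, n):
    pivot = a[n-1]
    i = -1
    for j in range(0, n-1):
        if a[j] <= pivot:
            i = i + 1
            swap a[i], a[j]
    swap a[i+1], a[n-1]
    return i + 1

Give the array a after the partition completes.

pivot = a[10] = 4; i = -1
j=0: a[0]=5 > 4 → no swap
j=1: a[1]=5 > 4 → no swap
j=2: a[2]=4 ≤ 4 → i=0, swap a[0],a[2] → [4,5,5,4,4,4,5,4,5,4,4]
j=3: a[3]=4 ≤ 4 → i=1, swap a[1],a[3] → [4,4,5,5,4,4,5,4,5,4,4]
j=4: a[4]=4 ≤ 4 → i=2, swap a[2],a[4] → [4,4,4,5,5,4,5,4,5,4,4]
j=5: a[5]=4 ≤ 4 → i=3, swap a[3],a[5] → [4,4,4,4,5,5,5,4,5,4,4]
j=6: a[6]=5 > 4 → no swap
j=7: a[7]=4 ≤ 4 → i=4, swap a[4],a[7] → [4,4,4,4,4,5,5,5,5,4,4]
j=8: a[8]=5 > 4 → no swap
j=9: a[9]=4 ≤ 4 → i=5, swap a[5],a[9] → [4,4,4,4,4,4,5,5,5,5,4]
final swap a[6],a[10] → [4,4,4,4,4,4,4,5,5,5,5]; return 6

[4,4,4,4,4,4,4,5,5,5,5]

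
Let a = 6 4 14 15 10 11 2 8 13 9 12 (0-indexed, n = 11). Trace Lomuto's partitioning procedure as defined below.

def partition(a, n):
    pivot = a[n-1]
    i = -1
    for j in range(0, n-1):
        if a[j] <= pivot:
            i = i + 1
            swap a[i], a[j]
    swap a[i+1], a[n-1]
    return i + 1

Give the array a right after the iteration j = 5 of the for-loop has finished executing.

6 4 10 11 14 15 2 8 13 9 12

pivot = a[10] = 12; i = -1
j=0: a[0]=6 ≤ 12 → i=0, swap a[0],a[0] (no change) → 6 4 14 15 10 11 2 8 13 9 12
j=1: a[1]=4 ≤ 12 → i=1, swap a[1],a[1] (no change) → 6 4 14 15 10 11 2 8 13 9 12
j=2: a[2]=14 > 12 → no swap
j=3: a[3]=15 > 12 → no swap
j=4: a[4]=10 ≤ 12 → i=2, swap a[2],a[4] → 6 4 10 15 14 11 2 8 13 9 12
j=5: a[5]=11 ≤ 12 → i=3, swap a[3],a[5] → 6 4 10 11 14 15 2 8 13 9 12
(after j=5) a = 6 4 10 11 14 15 2 8 13 9 12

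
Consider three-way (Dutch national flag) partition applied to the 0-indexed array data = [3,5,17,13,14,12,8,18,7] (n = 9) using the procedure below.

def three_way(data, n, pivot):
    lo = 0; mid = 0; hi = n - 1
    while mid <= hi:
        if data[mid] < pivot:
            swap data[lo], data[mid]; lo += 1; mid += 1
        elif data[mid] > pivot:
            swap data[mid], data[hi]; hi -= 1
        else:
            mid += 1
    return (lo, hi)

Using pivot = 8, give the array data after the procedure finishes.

[3,5,7,8,12,14,18,13,17]

lo=0 mid=0 hi=8
3<8: swap(0,0), lo=1 mid=1 ⇒ [3,5,17,13,14,12,8,18,7]
5<8: swap(1,1), lo=2 mid=2 ⇒ [3,5,17,13,14,12,8,18,7]
17>8: swap(2,8), hi=7 ⇒ [3,5,7,13,14,12,8,18,17]
7<8: swap(2,2), lo=3 mid=3 ⇒ [3,5,7,13,14,12,8,18,17]
13>8: swap(3,7), hi=6 ⇒ [3,5,7,18,14,12,8,13,17]
18>8: swap(3,6), hi=5 ⇒ [3,5,7,8,14,12,18,13,17]
8=8: mid=4
14>8: swap(4,5), hi=4 ⇒ [3,5,7,8,12,14,18,13,17]
12>8: swap(4,4), hi=3 ⇒ [3,5,7,8,12,14,18,13,17]
done. lo=3 hi=3; data=[3,5,7,8,12,14,18,13,17]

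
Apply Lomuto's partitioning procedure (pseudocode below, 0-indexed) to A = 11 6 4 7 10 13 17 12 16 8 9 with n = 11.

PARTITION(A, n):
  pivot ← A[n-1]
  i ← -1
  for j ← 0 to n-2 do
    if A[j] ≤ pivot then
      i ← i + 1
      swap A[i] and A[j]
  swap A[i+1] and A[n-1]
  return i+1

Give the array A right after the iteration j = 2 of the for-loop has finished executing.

6 4 11 7 10 13 17 12 16 8 9

pivot = A[10] = 9; i = -1
j=0: A[0]=11 > 9 → no swap
j=1: A[1]=6 ≤ 9 → i=0, swap A[0],A[1] → 6 11 4 7 10 13 17 12 16 8 9
j=2: A[2]=4 ≤ 9 → i=1, swap A[1],A[2] → 6 4 11 7 10 13 17 12 16 8 9
(after j=2) A = 6 4 11 7 10 13 17 12 16 8 9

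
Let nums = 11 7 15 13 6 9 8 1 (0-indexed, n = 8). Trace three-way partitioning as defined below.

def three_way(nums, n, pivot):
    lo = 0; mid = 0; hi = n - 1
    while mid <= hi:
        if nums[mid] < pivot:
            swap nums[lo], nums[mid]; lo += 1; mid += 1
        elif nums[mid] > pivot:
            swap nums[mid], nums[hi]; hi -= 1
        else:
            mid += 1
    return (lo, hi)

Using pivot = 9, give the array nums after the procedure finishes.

1 7 8 6 9 13 15 11

lo=0 mid=0 hi=7
11>9: swap(0,7), hi=6 ⇒ 1 7 15 13 6 9 8 11
1<9: swap(0,0), lo=1 mid=1 ⇒ 1 7 15 13 6 9 8 11
7<9: swap(1,1), lo=2 mid=2 ⇒ 1 7 15 13 6 9 8 11
15>9: swap(2,6), hi=5 ⇒ 1 7 8 13 6 9 15 11
8<9: swap(2,2), lo=3 mid=3 ⇒ 1 7 8 13 6 9 15 11
13>9: swap(3,5), hi=4 ⇒ 1 7 8 9 6 13 15 11
9=9: mid=4
6<9: swap(3,4), lo=4 mid=5 ⇒ 1 7 8 6 9 13 15 11
done. lo=4 hi=4; nums=1 7 8 6 9 13 15 11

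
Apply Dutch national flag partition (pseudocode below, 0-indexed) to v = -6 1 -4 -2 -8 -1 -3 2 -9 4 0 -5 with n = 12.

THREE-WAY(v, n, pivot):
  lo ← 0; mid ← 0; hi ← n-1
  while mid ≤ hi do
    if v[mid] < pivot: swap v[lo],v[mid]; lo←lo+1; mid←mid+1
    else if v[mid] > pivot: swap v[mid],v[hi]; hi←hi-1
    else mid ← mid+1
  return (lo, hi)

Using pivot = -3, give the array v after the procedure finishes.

lo=0 mid=0 hi=11
-6<-3: swap(0,0), lo=1 mid=1 ⇒ -6 1 -4 -2 -8 -1 -3 2 -9 4 0 -5
1>-3: swap(1,11), hi=10 ⇒ -6 -5 -4 -2 -8 -1 -3 2 -9 4 0 1
-5<-3: swap(1,1), lo=2 mid=2 ⇒ -6 -5 -4 -2 -8 -1 -3 2 -9 4 0 1
-4<-3: swap(2,2), lo=3 mid=3 ⇒ -6 -5 -4 -2 -8 -1 -3 2 -9 4 0 1
-2>-3: swap(3,10), hi=9 ⇒ -6 -5 -4 0 -8 -1 -3 2 -9 4 -2 1
0>-3: swap(3,9), hi=8 ⇒ -6 -5 -4 4 -8 -1 -3 2 -9 0 -2 1
4>-3: swap(3,8), hi=7 ⇒ -6 -5 -4 -9 -8 -1 -3 2 4 0 -2 1
-9<-3: swap(3,3), lo=4 mid=4 ⇒ -6 -5 -4 -9 -8 -1 -3 2 4 0 -2 1
-8<-3: swap(4,4), lo=5 mid=5 ⇒ -6 -5 -4 -9 -8 -1 -3 2 4 0 -2 1
-1>-3: swap(5,7), hi=6 ⇒ -6 -5 -4 -9 -8 2 -3 -1 4 0 -2 1
2>-3: swap(5,6), hi=5 ⇒ -6 -5 -4 -9 -8 -3 2 -1 4 0 -2 1
-3=-3: mid=6
done. lo=5 hi=5; v=-6 -5 -4 -9 -8 -3 2 -1 4 0 -2 1

-6 -5 -4 -9 -8 -3 2 -1 4 0 -2 1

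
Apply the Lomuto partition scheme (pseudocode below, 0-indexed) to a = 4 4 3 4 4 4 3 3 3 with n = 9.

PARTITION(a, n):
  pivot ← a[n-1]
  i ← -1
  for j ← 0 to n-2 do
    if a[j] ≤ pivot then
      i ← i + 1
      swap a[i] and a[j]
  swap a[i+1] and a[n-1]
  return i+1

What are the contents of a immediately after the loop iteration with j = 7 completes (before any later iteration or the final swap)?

3 3 3 4 4 4 4 4 3

pivot = a[8] = 3; i = -1
j=0: a[0]=4 > 3 → no swap
j=1: a[1]=4 > 3 → no swap
j=2: a[2]=3 ≤ 3 → i=0, swap a[0],a[2] → 3 4 4 4 4 4 3 3 3
j=3: a[3]=4 > 3 → no swap
j=4: a[4]=4 > 3 → no swap
j=5: a[5]=4 > 3 → no swap
j=6: a[6]=3 ≤ 3 → i=1, swap a[1],a[6] → 3 3 4 4 4 4 4 3 3
j=7: a[7]=3 ≤ 3 → i=2, swap a[2],a[7] → 3 3 3 4 4 4 4 4 3
(after j=7) a = 3 3 3 4 4 4 4 4 3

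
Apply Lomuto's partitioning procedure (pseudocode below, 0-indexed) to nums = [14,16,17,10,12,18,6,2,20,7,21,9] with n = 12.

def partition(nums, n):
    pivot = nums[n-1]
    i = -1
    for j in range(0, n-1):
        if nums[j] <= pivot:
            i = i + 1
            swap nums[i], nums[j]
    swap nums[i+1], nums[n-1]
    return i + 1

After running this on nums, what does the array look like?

pivot=9, i=-1
j=0: 14>9, skip
j=1: 16>9, skip
j=2: 17>9, skip
j=3: 10>9, skip
j=4: 12>9, skip
j=5: 18>9, skip
j=6: 6≤9, i=0, swap(0,6) ⇒ [6,16,17,10,12,18,14,2,20,7,21,9]
j=7: 2≤9, i=1, swap(1,7) ⇒ [6,2,17,10,12,18,14,16,20,7,21,9]
j=8: 20>9, skip
j=9: 7≤9, i=2, swap(2,9) ⇒ [6,2,7,10,12,18,14,16,20,17,21,9]
j=10: 21>9, skip
swap(3,11) ⇒ [6,2,7,9,12,18,14,16,20,17,21,10]; return 3

[6,2,7,9,12,18,14,16,20,17,21,10]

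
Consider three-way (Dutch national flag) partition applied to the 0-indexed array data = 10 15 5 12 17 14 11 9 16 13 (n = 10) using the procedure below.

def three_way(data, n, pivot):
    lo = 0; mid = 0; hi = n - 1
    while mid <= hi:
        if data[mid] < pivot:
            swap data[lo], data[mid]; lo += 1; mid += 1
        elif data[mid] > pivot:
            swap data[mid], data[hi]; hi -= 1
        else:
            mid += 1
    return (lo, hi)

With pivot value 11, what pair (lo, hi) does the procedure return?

(3, 3)

pivot = 11; lo=0, mid=0, hi=9
data[mid]=10<11: swap data[0],data[0]; lo=1,mid=1 → 10 15 5 12 17 14 11 9 16 13
data[mid]=15>11: swap data[1],data[9]; hi=8 → 10 13 5 12 17 14 11 9 16 15
data[mid]=13>11: swap data[1],data[8]; hi=7 → 10 16 5 12 17 14 11 9 13 15
data[mid]=16>11: swap data[1],data[7]; hi=6 → 10 9 5 12 17 14 11 16 13 15
data[mid]=9<11: swap data[1],data[1]; lo=2,mid=2 → 10 9 5 12 17 14 11 16 13 15
data[mid]=5<11: swap data[2],data[2]; lo=3,mid=3 → 10 9 5 12 17 14 11 16 13 15
data[mid]=12>11: swap data[3],data[6]; hi=5 → 10 9 5 11 17 14 12 16 13 15
data[mid]=11=11: mid=4
data[mid]=17>11: swap data[4],data[5]; hi=4 → 10 9 5 11 14 17 12 16 13 15
data[mid]=14>11: swap data[4],data[4]; hi=3 → 10 9 5 11 14 17 12 16 13 15
end: lo=3, hi=3; data = 10 9 5 11 14 17 12 16 13 15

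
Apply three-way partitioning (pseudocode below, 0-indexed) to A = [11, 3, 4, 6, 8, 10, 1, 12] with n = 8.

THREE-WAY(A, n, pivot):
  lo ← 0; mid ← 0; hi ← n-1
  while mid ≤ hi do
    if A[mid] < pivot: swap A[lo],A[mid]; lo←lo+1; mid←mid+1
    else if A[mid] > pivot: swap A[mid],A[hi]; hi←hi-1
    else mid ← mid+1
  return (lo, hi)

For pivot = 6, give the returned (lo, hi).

(3, 3)

lo=0 mid=0 hi=7
11>6: swap(0,7), hi=6 ⇒ [12, 3, 4, 6, 8, 10, 1, 11]
12>6: swap(0,6), hi=5 ⇒ [1, 3, 4, 6, 8, 10, 12, 11]
1<6: swap(0,0), lo=1 mid=1 ⇒ [1, 3, 4, 6, 8, 10, 12, 11]
3<6: swap(1,1), lo=2 mid=2 ⇒ [1, 3, 4, 6, 8, 10, 12, 11]
4<6: swap(2,2), lo=3 mid=3 ⇒ [1, 3, 4, 6, 8, 10, 12, 11]
6=6: mid=4
8>6: swap(4,5), hi=4 ⇒ [1, 3, 4, 6, 10, 8, 12, 11]
10>6: swap(4,4), hi=3 ⇒ [1, 3, 4, 6, 10, 8, 12, 11]
done. lo=3 hi=3; A=[1, 3, 4, 6, 10, 8, 12, 11]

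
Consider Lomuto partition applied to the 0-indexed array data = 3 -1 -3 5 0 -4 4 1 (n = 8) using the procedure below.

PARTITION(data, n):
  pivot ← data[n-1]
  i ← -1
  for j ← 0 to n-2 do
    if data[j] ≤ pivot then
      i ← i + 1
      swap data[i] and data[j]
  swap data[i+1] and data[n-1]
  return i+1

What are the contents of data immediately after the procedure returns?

pivot = data[7] = 1; i = -1
j=0: data[0]=3 > 1 → no swap
j=1: data[1]=-1 ≤ 1 → i=0, swap data[0],data[1] → -1 3 -3 5 0 -4 4 1
j=2: data[2]=-3 ≤ 1 → i=1, swap data[1],data[2] → -1 -3 3 5 0 -4 4 1
j=3: data[3]=5 > 1 → no swap
j=4: data[4]=0 ≤ 1 → i=2, swap data[2],data[4] → -1 -3 0 5 3 -4 4 1
j=5: data[5]=-4 ≤ 1 → i=3, swap data[3],data[5] → -1 -3 0 -4 3 5 4 1
j=6: data[6]=4 > 1 → no swap
final swap data[4],data[7] → -1 -3 0 -4 1 5 4 3; return 4

-1 -3 0 -4 1 5 4 3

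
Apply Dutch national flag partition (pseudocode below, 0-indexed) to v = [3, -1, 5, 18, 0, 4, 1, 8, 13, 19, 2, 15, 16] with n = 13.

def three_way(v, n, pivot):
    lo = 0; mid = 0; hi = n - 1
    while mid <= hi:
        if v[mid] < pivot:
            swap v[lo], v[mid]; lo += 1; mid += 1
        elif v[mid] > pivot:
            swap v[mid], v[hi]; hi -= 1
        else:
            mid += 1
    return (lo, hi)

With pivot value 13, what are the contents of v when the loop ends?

[3, -1, 5, 2, 0, 4, 1, 8, 13, 19, 15, 16, 18]

lo=0 mid=0 hi=12
3<13: swap(0,0), lo=1 mid=1 ⇒ [3, -1, 5, 18, 0, 4, 1, 8, 13, 19, 2, 15, 16]
-1<13: swap(1,1), lo=2 mid=2 ⇒ [3, -1, 5, 18, 0, 4, 1, 8, 13, 19, 2, 15, 16]
5<13: swap(2,2), lo=3 mid=3 ⇒ [3, -1, 5, 18, 0, 4, 1, 8, 13, 19, 2, 15, 16]
18>13: swap(3,12), hi=11 ⇒ [3, -1, 5, 16, 0, 4, 1, 8, 13, 19, 2, 15, 18]
16>13: swap(3,11), hi=10 ⇒ [3, -1, 5, 15, 0, 4, 1, 8, 13, 19, 2, 16, 18]
15>13: swap(3,10), hi=9 ⇒ [3, -1, 5, 2, 0, 4, 1, 8, 13, 19, 15, 16, 18]
2<13: swap(3,3), lo=4 mid=4 ⇒ [3, -1, 5, 2, 0, 4, 1, 8, 13, 19, 15, 16, 18]
0<13: swap(4,4), lo=5 mid=5 ⇒ [3, -1, 5, 2, 0, 4, 1, 8, 13, 19, 15, 16, 18]
4<13: swap(5,5), lo=6 mid=6 ⇒ [3, -1, 5, 2, 0, 4, 1, 8, 13, 19, 15, 16, 18]
1<13: swap(6,6), lo=7 mid=7 ⇒ [3, -1, 5, 2, 0, 4, 1, 8, 13, 19, 15, 16, 18]
8<13: swap(7,7), lo=8 mid=8 ⇒ [3, -1, 5, 2, 0, 4, 1, 8, 13, 19, 15, 16, 18]
13=13: mid=9
19>13: swap(9,9), hi=8 ⇒ [3, -1, 5, 2, 0, 4, 1, 8, 13, 19, 15, 16, 18]
done. lo=8 hi=8; v=[3, -1, 5, 2, 0, 4, 1, 8, 13, 19, 15, 16, 18]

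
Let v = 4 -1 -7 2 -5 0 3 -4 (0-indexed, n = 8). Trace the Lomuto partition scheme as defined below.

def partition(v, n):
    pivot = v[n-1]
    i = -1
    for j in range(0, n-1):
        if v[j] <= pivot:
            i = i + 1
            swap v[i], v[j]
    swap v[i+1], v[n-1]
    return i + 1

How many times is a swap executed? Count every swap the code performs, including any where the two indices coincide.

3

pivot=-4, i=-1
j=0: 4>-4, skip
j=1: -1>-4, skip
j=2: -7≤-4, i=0, swap(0,2) ⇒ -7 -1 4 2 -5 0 3 -4
j=3: 2>-4, skip
j=4: -5≤-4, i=1, swap(1,4) ⇒ -7 -5 4 2 -1 0 3 -4
j=5: 0>-4, skip
j=6: 3>-4, skip
swap(2,7) ⇒ -7 -5 -4 2 -1 0 3 4; return 2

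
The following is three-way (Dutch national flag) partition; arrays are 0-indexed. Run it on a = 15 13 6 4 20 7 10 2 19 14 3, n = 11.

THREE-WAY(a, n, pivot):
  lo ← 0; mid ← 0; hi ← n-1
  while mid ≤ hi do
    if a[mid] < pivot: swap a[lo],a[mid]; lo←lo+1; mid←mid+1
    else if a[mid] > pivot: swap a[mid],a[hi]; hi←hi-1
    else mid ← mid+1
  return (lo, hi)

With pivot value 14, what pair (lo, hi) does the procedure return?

(7, 7)

pivot = 14; lo=0, mid=0, hi=10
a[mid]=15>14: swap a[0],a[10]; hi=9 → 3 13 6 4 20 7 10 2 19 14 15
a[mid]=3<14: swap a[0],a[0]; lo=1,mid=1 → 3 13 6 4 20 7 10 2 19 14 15
a[mid]=13<14: swap a[1],a[1]; lo=2,mid=2 → 3 13 6 4 20 7 10 2 19 14 15
a[mid]=6<14: swap a[2],a[2]; lo=3,mid=3 → 3 13 6 4 20 7 10 2 19 14 15
a[mid]=4<14: swap a[3],a[3]; lo=4,mid=4 → 3 13 6 4 20 7 10 2 19 14 15
a[mid]=20>14: swap a[4],a[9]; hi=8 → 3 13 6 4 14 7 10 2 19 20 15
a[mid]=14=14: mid=5
a[mid]=7<14: swap a[4],a[5]; lo=5,mid=6 → 3 13 6 4 7 14 10 2 19 20 15
a[mid]=10<14: swap a[5],a[6]; lo=6,mid=7 → 3 13 6 4 7 10 14 2 19 20 15
a[mid]=2<14: swap a[6],a[7]; lo=7,mid=8 → 3 13 6 4 7 10 2 14 19 20 15
a[mid]=19>14: swap a[8],a[8]; hi=7 → 3 13 6 4 7 10 2 14 19 20 15
end: lo=7, hi=7; a = 3 13 6 4 7 10 2 14 19 20 15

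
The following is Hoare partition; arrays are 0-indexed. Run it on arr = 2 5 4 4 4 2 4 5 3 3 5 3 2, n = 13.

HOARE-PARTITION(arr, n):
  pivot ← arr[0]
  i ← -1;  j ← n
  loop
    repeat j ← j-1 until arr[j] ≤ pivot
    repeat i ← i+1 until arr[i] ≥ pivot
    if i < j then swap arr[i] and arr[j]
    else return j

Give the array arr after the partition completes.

2 2 4 4 4 5 4 5 3 3 5 3 2

pivot = arr[0] = 2; i = -1, j = 13
j→12 (arr[12]=2≤2), i→0 (arr[0]=2≥2); i<j, swap → 2 5 4 4 4 2 4 5 3 3 5 3 2
j→5 (arr[5]=2≤2), i→1 (arr[1]=5≥2); i<j, swap → 2 2 4 4 4 5 4 5 3 3 5 3 2
j→1, i→2; i≥j, return j=1. arr = 2 2 4 4 4 5 4 5 3 3 5 3 2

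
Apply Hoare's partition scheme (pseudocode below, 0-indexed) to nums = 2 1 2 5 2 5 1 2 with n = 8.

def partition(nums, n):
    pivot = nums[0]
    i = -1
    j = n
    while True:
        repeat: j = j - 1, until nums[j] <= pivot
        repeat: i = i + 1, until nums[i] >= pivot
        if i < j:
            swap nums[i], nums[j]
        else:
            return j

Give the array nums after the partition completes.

2 1 1 2 5 5 2 2

pivot = nums[0] = 2; i = -1, j = 8
j→7 (nums[7]=2≤2), i→0 (nums[0]=2≥2); i<j, swap → 2 1 2 5 2 5 1 2
j→6 (nums[6]=1≤2), i→2 (nums[2]=2≥2); i<j, swap → 2 1 1 5 2 5 2 2
j→4 (nums[4]=2≤2), i→3 (nums[3]=5≥2); i<j, swap → 2 1 1 2 5 5 2 2
j→3, i→4; i≥j, return j=3. nums = 2 1 1 2 5 5 2 2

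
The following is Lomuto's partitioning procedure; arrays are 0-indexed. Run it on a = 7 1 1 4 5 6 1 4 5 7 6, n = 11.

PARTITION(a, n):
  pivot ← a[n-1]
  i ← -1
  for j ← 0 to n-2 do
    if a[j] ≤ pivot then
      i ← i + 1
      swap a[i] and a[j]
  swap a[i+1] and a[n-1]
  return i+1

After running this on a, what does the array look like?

pivot = a[10] = 6; i = -1
j=0: a[0]=7 > 6 → no swap
j=1: a[1]=1 ≤ 6 → i=0, swap a[0],a[1] → 1 7 1 4 5 6 1 4 5 7 6
j=2: a[2]=1 ≤ 6 → i=1, swap a[1],a[2] → 1 1 7 4 5 6 1 4 5 7 6
j=3: a[3]=4 ≤ 6 → i=2, swap a[2],a[3] → 1 1 4 7 5 6 1 4 5 7 6
j=4: a[4]=5 ≤ 6 → i=3, swap a[3],a[4] → 1 1 4 5 7 6 1 4 5 7 6
j=5: a[5]=6 ≤ 6 → i=4, swap a[4],a[5] → 1 1 4 5 6 7 1 4 5 7 6
j=6: a[6]=1 ≤ 6 → i=5, swap a[5],a[6] → 1 1 4 5 6 1 7 4 5 7 6
j=7: a[7]=4 ≤ 6 → i=6, swap a[6],a[7] → 1 1 4 5 6 1 4 7 5 7 6
j=8: a[8]=5 ≤ 6 → i=7, swap a[7],a[8] → 1 1 4 5 6 1 4 5 7 7 6
j=9: a[9]=7 > 6 → no swap
final swap a[8],a[10] → 1 1 4 5 6 1 4 5 6 7 7; return 8

1 1 4 5 6 1 4 5 6 7 7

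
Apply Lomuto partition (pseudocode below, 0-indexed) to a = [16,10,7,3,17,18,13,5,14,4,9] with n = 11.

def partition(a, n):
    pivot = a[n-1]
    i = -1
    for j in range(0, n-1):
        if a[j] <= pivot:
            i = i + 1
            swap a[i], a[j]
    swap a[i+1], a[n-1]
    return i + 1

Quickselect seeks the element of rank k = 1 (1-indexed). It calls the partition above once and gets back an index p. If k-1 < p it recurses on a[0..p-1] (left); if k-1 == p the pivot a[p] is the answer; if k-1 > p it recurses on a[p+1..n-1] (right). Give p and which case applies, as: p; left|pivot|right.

4; left

pivot=9, i=-1
j=0: 16>9, skip
j=1: 10>9, skip
j=2: 7≤9, i=0, swap(0,2) ⇒ [7,10,16,3,17,18,13,5,14,4,9]
j=3: 3≤9, i=1, swap(1,3) ⇒ [7,3,16,10,17,18,13,5,14,4,9]
j=4: 17>9, skip
j=5: 18>9, skip
j=6: 13>9, skip
j=7: 5≤9, i=2, swap(2,7) ⇒ [7,3,5,10,17,18,13,16,14,4,9]
j=8: 14>9, skip
j=9: 4≤9, i=3, swap(3,9) ⇒ [7,3,5,4,17,18,13,16,14,10,9]
swap(4,10) ⇒ [7,3,5,4,9,18,13,16,14,10,17]; return 4
p = 4; k-1 = 0 < 4 ⇒ left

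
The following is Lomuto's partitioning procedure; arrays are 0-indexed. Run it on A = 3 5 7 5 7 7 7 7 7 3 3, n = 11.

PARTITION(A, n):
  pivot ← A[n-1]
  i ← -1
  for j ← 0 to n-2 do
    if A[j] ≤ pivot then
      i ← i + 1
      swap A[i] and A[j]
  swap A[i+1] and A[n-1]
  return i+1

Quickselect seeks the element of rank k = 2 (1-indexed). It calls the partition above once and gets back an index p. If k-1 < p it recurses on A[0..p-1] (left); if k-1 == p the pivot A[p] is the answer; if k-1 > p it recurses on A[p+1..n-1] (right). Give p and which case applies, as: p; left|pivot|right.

2; left

pivot = A[10] = 3; i = -1
j=0: A[0]=3 ≤ 3 → i=0, swap A[0],A[0] (no change) → 3 5 7 5 7 7 7 7 7 3 3
j=1: A[1]=5 > 3 → no swap
j=2: A[2]=7 > 3 → no swap
j=3: A[3]=5 > 3 → no swap
j=4: A[4]=7 > 3 → no swap
j=5: A[5]=7 > 3 → no swap
j=6: A[6]=7 > 3 → no swap
j=7: A[7]=7 > 3 → no swap
j=8: A[8]=7 > 3 → no swap
j=9: A[9]=3 ≤ 3 → i=1, swap A[1],A[9] → 3 3 7 5 7 7 7 7 7 5 3
final swap A[2],A[10] → 3 3 3 5 7 7 7 7 7 5 7; return 2
p = 2; k-1 = 1 < 2 ⇒ left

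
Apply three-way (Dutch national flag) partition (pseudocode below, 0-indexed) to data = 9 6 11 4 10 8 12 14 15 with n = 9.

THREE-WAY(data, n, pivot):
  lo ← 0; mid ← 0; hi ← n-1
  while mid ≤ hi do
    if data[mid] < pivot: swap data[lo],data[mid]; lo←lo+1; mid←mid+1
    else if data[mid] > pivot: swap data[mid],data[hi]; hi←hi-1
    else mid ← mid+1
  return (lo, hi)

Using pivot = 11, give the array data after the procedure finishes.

pivot = 11; lo=0, mid=0, hi=8
data[mid]=9<11: swap data[0],data[0]; lo=1,mid=1 → 9 6 11 4 10 8 12 14 15
data[mid]=6<11: swap data[1],data[1]; lo=2,mid=2 → 9 6 11 4 10 8 12 14 15
data[mid]=11=11: mid=3
data[mid]=4<11: swap data[2],data[3]; lo=3,mid=4 → 9 6 4 11 10 8 12 14 15
data[mid]=10<11: swap data[3],data[4]; lo=4,mid=5 → 9 6 4 10 11 8 12 14 15
data[mid]=8<11: swap data[4],data[5]; lo=5,mid=6 → 9 6 4 10 8 11 12 14 15
data[mid]=12>11: swap data[6],data[8]; hi=7 → 9 6 4 10 8 11 15 14 12
data[mid]=15>11: swap data[6],data[7]; hi=6 → 9 6 4 10 8 11 14 15 12
data[mid]=14>11: swap data[6],data[6]; hi=5 → 9 6 4 10 8 11 14 15 12
end: lo=5, hi=5; data = 9 6 4 10 8 11 14 15 12

9 6 4 10 8 11 14 15 12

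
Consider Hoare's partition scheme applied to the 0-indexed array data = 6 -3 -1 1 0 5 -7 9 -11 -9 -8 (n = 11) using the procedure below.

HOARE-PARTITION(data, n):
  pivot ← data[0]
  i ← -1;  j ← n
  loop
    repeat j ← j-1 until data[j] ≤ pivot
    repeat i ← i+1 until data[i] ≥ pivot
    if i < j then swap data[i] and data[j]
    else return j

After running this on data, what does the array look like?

pivot=6
j stops at 10 (-8), i stops at 0 (6); swap ⇒ -8 -3 -1 1 0 5 -7 9 -11 -9 6
j stops at 9 (-9), i stops at 7 (9); swap ⇒ -8 -3 -1 1 0 5 -7 -9 -11 9 6
j stops at 8, i stops at 9; i≥j ⇒ return 8. data=-8 -3 -1 1 0 5 -7 -9 -11 9 6

-8 -3 -1 1 0 5 -7 -9 -11 9 6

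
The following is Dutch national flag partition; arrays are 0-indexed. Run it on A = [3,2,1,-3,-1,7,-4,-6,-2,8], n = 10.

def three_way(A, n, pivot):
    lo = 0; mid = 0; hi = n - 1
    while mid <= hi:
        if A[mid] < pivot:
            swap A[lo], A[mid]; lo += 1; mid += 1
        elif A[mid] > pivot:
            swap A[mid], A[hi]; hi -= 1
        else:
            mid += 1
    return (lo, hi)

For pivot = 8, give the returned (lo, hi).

(9, 9)

pivot = 8; lo=0, mid=0, hi=9
A[mid]=3<8: swap A[0],A[0]; lo=1,mid=1 → [3,2,1,-3,-1,7,-4,-6,-2,8]
A[mid]=2<8: swap A[1],A[1]; lo=2,mid=2 → [3,2,1,-3,-1,7,-4,-6,-2,8]
A[mid]=1<8: swap A[2],A[2]; lo=3,mid=3 → [3,2,1,-3,-1,7,-4,-6,-2,8]
A[mid]=-3<8: swap A[3],A[3]; lo=4,mid=4 → [3,2,1,-3,-1,7,-4,-6,-2,8]
A[mid]=-1<8: swap A[4],A[4]; lo=5,mid=5 → [3,2,1,-3,-1,7,-4,-6,-2,8]
A[mid]=7<8: swap A[5],A[5]; lo=6,mid=6 → [3,2,1,-3,-1,7,-4,-6,-2,8]
A[mid]=-4<8: swap A[6],A[6]; lo=7,mid=7 → [3,2,1,-3,-1,7,-4,-6,-2,8]
A[mid]=-6<8: swap A[7],A[7]; lo=8,mid=8 → [3,2,1,-3,-1,7,-4,-6,-2,8]
A[mid]=-2<8: swap A[8],A[8]; lo=9,mid=9 → [3,2,1,-3,-1,7,-4,-6,-2,8]
A[mid]=8=8: mid=10
end: lo=9, hi=9; A = [3,2,1,-3,-1,7,-4,-6,-2,8]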